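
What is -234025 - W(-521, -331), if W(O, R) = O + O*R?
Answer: -405955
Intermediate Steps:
-234025 - W(-521, -331) = -234025 - (-521)*(1 - 331) = -234025 - (-521)*(-330) = -234025 - 1*171930 = -234025 - 171930 = -405955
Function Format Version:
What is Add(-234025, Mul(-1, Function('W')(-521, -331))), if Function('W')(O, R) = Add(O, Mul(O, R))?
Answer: -405955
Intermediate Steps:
Add(-234025, Mul(-1, Function('W')(-521, -331))) = Add(-234025, Mul(-1, Mul(-521, Add(1, -331)))) = Add(-234025, Mul(-1, Mul(-521, -330))) = Add(-234025, Mul(-1, 171930)) = Add(-234025, -171930) = -405955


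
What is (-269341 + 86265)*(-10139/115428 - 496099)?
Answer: 2620903452912959/28857 ≈ 9.0824e+10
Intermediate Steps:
(-269341 + 86265)*(-10139/115428 - 496099) = -183076*(-10139*1/115428 - 496099) = -183076*(-10139/115428 - 496099) = -183076*(-57263725511/115428) = 2620903452912959/28857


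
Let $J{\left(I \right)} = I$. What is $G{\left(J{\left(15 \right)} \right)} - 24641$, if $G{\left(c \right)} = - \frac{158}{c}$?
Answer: $- \frac{369773}{15} \approx -24652.0$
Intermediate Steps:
$G{\left(J{\left(15 \right)} \right)} - 24641 = - \frac{158}{15} - 24641 = - \frac{369773}{15}$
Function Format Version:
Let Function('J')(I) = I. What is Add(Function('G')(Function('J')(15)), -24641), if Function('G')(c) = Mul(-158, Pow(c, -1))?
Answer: Rational(-369773, 15) ≈ -24652.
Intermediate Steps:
Add(Function('G')(Function('J')(15)), -24641) = Add(Mul(-158, Pow(15, -1)), -24641) = Add(Mul(-158, Rational(1, 15)), -24641) = Add(Rational(-158, 15), -24641) = Rational(-369773, 15)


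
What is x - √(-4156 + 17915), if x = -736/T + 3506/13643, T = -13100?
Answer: 13992462/44680825 - √13759 ≈ -116.99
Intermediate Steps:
x = 13992462/44680825 (x = -736/(-13100) + 3506/13643 = -736*(-1/13100) + 3506*(1/13643) = 184/3275 + 3506/13643 = 13992462/44680825 ≈ 0.31316)
x - √(-4156 + 17915) = 13992462/44680825 - √(-4156 + 17915) = 13992462/44680825 - √13759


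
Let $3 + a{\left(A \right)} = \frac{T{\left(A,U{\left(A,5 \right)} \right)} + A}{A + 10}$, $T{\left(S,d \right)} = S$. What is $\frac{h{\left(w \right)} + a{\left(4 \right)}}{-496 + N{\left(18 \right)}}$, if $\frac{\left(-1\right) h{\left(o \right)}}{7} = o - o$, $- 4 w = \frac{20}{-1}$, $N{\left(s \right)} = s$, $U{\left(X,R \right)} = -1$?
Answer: $\frac{17}{3346} \approx 0.0050807$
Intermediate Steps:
$w = 5$ ($w = - \frac{20 \frac{1}{-1}}{4} = - \frac{20 \left(-1\right)}{4} = \left(- \frac{1}{4}\right) \left(-20\right) = 5$)
$h{\left(o \right)} = 0$ ($h{\left(o \right)} = - 7 \left(o - o\right) = \left(-7\right) 0 = 0$)
$a{\left(A \right)} = -3 + \frac{2 A}{10 + A}$ ($a{\left(A \right)} = -3 + \frac{A + A}{A + 10} = -3 + \frac{2 A}{10 + A}$)
$\frac{h{\left(w \right)} + a{\left(4 \right)}}{-496 + N{\left(18 \right)}} = \frac{0 + \frac{-30 - 4}{10 + 4}}{-496 + 18} = \frac{0 + \frac{-30 - 4}{14}}{-478} = \left(0 + \frac{1}{14} \left(-34\right)\right) \left(- \frac{1}{478}\right) = \left(0 - \frac{17}{7}\right) \left(- \frac{1}{478}\right) = \left(- \frac{17}{7}\right) \left(- \frac{1}{478}\right) = \frac{17}{3346}$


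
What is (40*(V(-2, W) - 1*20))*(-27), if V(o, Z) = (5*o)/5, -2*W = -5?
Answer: 23760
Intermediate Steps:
W = 5/2 (W = -1/2*(-5) = 5/2 ≈ 2.5000)
V(o, Z) = o (V(o, Z) = (5*o)*(1/5) = o)
(40*(V(-2, W) - 1*20))*(-27) = (40*(-2 - 1*20))*(-27) = (40*(-2 - 20))*(-27) = (40*(-22))*(-27) = -880*(-27) = 23760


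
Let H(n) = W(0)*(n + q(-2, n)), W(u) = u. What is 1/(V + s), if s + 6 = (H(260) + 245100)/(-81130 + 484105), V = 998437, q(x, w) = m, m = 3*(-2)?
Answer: 5373/5364573031 ≈ 1.0016e-6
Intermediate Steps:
m = -6
q(x, w) = -6
H(n) = 0 (H(n) = 0*(n - 6) = 0*(-6 + n) = 0)
s = -28970/5373 (s = -6 + (0 + 245100)/(-81130 + 484105) = -6 + 245100/402975 = -6 + 245100*(1/402975) = -6 + 3268/5373 = -28970/5373 ≈ -5.3918)
1/(V + s) = 1/(998437 - 28970/5373) = 1/(5364573031/5373) = 5373/5364573031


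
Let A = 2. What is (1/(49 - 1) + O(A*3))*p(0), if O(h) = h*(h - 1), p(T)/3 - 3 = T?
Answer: 4323/16 ≈ 270.19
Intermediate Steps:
p(T) = 9 + 3*T
O(h) = h*(-1 + h)
(1/(49 - 1) + O(A*3))*p(0) = (1/(49 - 1) + (2*3)*(-1 + 2*3))*(9 + 3*0) = (1/48 + 6*(-1 + 6))*(9 + 0) = (1/48 + 6*5)*9 = (1/48 + 30)*9 = (1441/48)*9 = 4323/16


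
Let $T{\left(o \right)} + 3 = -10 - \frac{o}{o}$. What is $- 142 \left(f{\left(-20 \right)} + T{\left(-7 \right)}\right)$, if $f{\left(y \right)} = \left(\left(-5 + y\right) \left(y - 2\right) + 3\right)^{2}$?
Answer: $-43422890$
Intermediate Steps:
$f{\left(y \right)} = \left(3 + \left(-5 + y\right) \left(-2 + y\right)\right)^{2}$ ($f{\left(y \right)} = \left(\left(-5 + y\right) \left(-2 + y\right) + 3\right)^{2} = \left(3 + \left(-5 + y\right) \left(-2 + y\right)\right)^{2}$)
$T{\left(o \right)} = -14$ ($T{\left(o \right)} = -3 - \left(10 + \frac{o}{o}\right) = -3 - 11 = -14$)
$- 142 \left(f{\left(-20 \right)} + T{\left(-7 \right)}\right) = - 142 \left(\left(13 + \left(-20\right)^{2} - -140\right)^{2} - 14\right) = - 142 \left(\left(13 + 400 + 140\right)^{2} - 14\right) = - 142 \left(553^{2} - 14\right) = - 142 \left(305809 - 14\right) = \left(-142\right) 305795 = -43422890$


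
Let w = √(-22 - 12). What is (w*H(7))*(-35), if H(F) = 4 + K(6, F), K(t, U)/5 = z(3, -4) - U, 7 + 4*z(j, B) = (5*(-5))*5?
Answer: 6860*I*√34 ≈ 40000.0*I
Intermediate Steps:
z(j, B) = -33 (z(j, B) = -7/4 + ((5*(-5))*5)/4 = -7/4 + (-25*5)/4 = -7/4 + (¼)*(-125) = -7/4 - 125/4 = -33)
K(t, U) = -165 - 5*U (K(t, U) = 5*(-33 - U) = -165 - 5*U)
w = I*√34 (w = √(-34) = I*√34 ≈ 5.8309*I)
H(F) = -161 - 5*F (H(F) = 4 + (-165 - 5*F) = -161 - 5*F)
(w*H(7))*(-35) = ((I*√34)*(-161 - 5*7))*(-35) = ((I*√34)*(-161 - 35))*(-35) = ((I*√34)*(-196))*(-35) = -196*I*√34*(-35) = 6860*I*√34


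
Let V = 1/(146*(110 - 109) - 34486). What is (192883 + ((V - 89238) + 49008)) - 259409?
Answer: -3666001041/34340 ≈ -1.0676e+5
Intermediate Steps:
V = -1/34340 (V = 1/(146*1 - 34486) = 1/(146 - 34486) = 1/(-34340) = -1/34340 ≈ -2.9121e-5)
(192883 + ((V - 89238) + 49008)) - 259409 = (192883 + ((-1/34340 - 89238) + 49008)) - 259409 = (192883 + (-3064432921/34340 + 49008)) - 259409 = (192883 - 1381498201/34340) - 259409 = 5242104019/34340 - 259409 = -3666001041/34340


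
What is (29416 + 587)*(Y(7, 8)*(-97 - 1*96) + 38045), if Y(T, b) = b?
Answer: 1095139503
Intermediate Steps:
(29416 + 587)*(Y(7, 8)*(-97 - 1*96) + 38045) = (29416 + 587)*(8*(-97 - 1*96) + 38045) = 30003*(8*(-97 - 96) + 38045) = 30003*(8*(-193) + 38045) = 30003*(-1544 + 38045) = 30003*36501 = 1095139503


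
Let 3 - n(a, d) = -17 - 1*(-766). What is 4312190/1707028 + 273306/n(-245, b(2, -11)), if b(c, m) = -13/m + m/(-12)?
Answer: -115831025207/318360722 ≈ -363.84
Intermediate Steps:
b(c, m) = -13/m - m/12 (b(c, m) = -13/m + m*(-1/12) = -13/m - m/12)
n(a, d) = -746 (n(a, d) = 3 - (-17 - 1*(-766)) = 3 - (-17 + 766) = 3 - 1*749 = 3 - 749 = -746)
4312190/1707028 + 273306/n(-245, b(2, -11)) = 4312190/1707028 + 273306/(-746) = 4312190*(1/1707028) + 273306*(-1/746) = 2156095/853514 - 136653/373 = -115831025207/318360722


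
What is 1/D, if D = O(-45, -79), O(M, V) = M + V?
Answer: -1/124 ≈ -0.0080645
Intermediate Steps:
D = -124 (D = -45 - 79 = -124)
1/D = 1/(-124) = -1/124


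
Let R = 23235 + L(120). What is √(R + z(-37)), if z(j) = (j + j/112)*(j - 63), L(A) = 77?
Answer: √5300827/14 ≈ 164.45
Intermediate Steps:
z(j) = 113*j*(-63 + j)/112 (z(j) = (j + j*(1/112))*(-63 + j) = (j + j/112)*(-63 + j) = (113*j/112)*(-63 + j) = 113*j*(-63 + j)/112)
R = 23312 (R = 23235 + 77 = 23312)
√(R + z(-37)) = √(23312 + (113/112)*(-37)*(-63 - 37)) = √(23312 + (113/112)*(-37)*(-100)) = √(23312 + 104525/28) = √(757261/28) = √5300827/14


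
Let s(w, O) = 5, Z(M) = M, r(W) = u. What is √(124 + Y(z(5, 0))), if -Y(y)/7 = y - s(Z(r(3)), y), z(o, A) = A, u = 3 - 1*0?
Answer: √159 ≈ 12.610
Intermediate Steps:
u = 3 (u = 3 + 0 = 3)
r(W) = 3
Y(y) = 35 - 7*y (Y(y) = -7*(y - 1*5) = -7*(y - 5) = -7*(-5 + y) = 35 - 7*y)
√(124 + Y(z(5, 0))) = √(124 + (35 - 7*0)) = √(124 + (35 + 0)) = √(124 + 35) = √159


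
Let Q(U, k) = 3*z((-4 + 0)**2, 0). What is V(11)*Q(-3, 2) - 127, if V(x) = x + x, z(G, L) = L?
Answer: -127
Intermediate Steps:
Q(U, k) = 0 (Q(U, k) = 3*0 = 0)
V(x) = 2*x
V(11)*Q(-3, 2) - 127 = (2*11)*0 - 127 = 22*0 - 127 = 0 - 127 = -127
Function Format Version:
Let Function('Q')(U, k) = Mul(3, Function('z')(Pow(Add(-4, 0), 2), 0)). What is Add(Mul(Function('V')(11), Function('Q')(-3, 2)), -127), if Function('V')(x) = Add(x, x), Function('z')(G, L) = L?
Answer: -127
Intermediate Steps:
Function('Q')(U, k) = 0 (Function('Q')(U, k) = Mul(3, 0) = 0)
Function('V')(x) = Mul(2, x)
Add(Mul(Function('V')(11), Function('Q')(-3, 2)), -127) = Add(Mul(Mul(2, 11), 0), -127) = Add(Mul(22, 0), -127) = Add(0, -127) = -127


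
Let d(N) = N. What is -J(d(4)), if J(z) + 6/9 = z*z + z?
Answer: -58/3 ≈ -19.333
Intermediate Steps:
J(z) = -⅔ + z + z² (J(z) = -⅔ + (z*z + z) = -⅔ + (z² + z) = -⅔ + (z + z²) = -⅔ + z + z²)
-J(d(4)) = -(-⅔ + 4 + 4²) = -(-⅔ + 4 + 16) = -1*58/3 = -58/3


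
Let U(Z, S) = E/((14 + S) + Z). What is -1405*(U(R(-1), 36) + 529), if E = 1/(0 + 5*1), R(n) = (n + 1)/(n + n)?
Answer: -37162531/50 ≈ -7.4325e+5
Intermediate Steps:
R(n) = (1 + n)/(2*n) (R(n) = (1 + n)/((2*n)) = (1 + n)*(1/(2*n)) = (1 + n)/(2*n))
E = ⅕ (E = 1/(0 + 5) = 1/5 = ⅕ ≈ 0.20000)
U(Z, S) = 1/(5*(14 + S + Z)) (U(Z, S) = 1/(5*((14 + S) + Z)) = 1/(5*(14 + S + Z)))
-1405*(U(R(-1), 36) + 529) = -1405*(1/(5*(14 + 36 + (½)*(1 - 1)/(-1))) + 529) = -1405*(1/(5*(14 + 36 + (½)*(-1)*0)) + 529) = -1405*(1/(5*(14 + 36 + 0)) + 529) = -1405*((⅕)/50 + 529) = -1405*((⅕)*(1/50) + 529) = -1405*(1/250 + 529) = -1405*132251/250 = -37162531/50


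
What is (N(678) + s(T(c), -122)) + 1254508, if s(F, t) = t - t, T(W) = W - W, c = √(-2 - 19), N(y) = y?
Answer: 1255186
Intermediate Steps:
c = I*√21 (c = √(-21) = I*√21 ≈ 4.5826*I)
T(W) = 0
s(F, t) = 0
(N(678) + s(T(c), -122)) + 1254508 = (678 + 0) + 1254508 = 678 + 1254508 = 1255186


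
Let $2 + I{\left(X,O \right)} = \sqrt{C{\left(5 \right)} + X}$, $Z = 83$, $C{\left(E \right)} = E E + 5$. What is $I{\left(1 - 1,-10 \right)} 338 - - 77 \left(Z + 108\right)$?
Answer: $14031 + 338 \sqrt{30} \approx 15882.0$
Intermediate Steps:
$C{\left(E \right)} = 5 + E^{2}$ ($C{\left(E \right)} = E^{2} + 5 = 5 + E^{2}$)
$I{\left(X,O \right)} = -2 + \sqrt{30 + X}$ ($I{\left(X,O \right)} = -2 + \sqrt{\left(5 + 5^{2}\right) + X} = -2 + \sqrt{\left(5 + 25\right) + X} = -2 + \sqrt{30 + X}$)
$I{\left(1 - 1,-10 \right)} 338 - - 77 \left(Z + 108\right) = \left(-2 + \sqrt{30 + \left(1 - 1\right)}\right) 338 - - 77 \left(83 + 108\right) = \left(-2 + \sqrt{30 + 0}\right) 338 - \left(-77\right) 191 = \left(-2 + \sqrt{30}\right) 338 - -14707 = \left(-676 + 338 \sqrt{30}\right) + 14707 = 14031 + 338 \sqrt{30}$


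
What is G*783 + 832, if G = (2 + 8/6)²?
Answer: 9532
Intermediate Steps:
G = 100/9 (G = (2 + 8*(⅙))² = (2 + 4/3)² = (10/3)² = 100/9 ≈ 11.111)
G*783 + 832 = (100/9)*783 + 832 = 8700 + 832 = 9532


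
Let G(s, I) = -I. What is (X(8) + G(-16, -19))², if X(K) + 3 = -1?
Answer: 225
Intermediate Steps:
X(K) = -4 (X(K) = -3 - 1 = -4)
(X(8) + G(-16, -19))² = (-4 - 1*(-19))² = (-4 + 19)² = 15² = 225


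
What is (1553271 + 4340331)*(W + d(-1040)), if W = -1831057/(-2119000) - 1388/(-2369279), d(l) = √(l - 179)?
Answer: 89459645622491121/17554203500 + 5893602*I*√1219 ≈ 5.0962e+6 + 2.0577e+8*I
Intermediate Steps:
d(l) = √(-179 + l)
W = 4341226069903/5020502201000 (W = -1831057*(-1/2119000) - 1388*(-1/2369279) = 1831057/2119000 + 1388/2369279 = 4341226069903/5020502201000 ≈ 0.86470)
(1553271 + 4340331)*(W + d(-1040)) = (1553271 + 4340331)*(4341226069903/5020502201000 + √(-179 - 1040)) = 5893602*(4341226069903/5020502201000 + √(-1219)) = 5893602*(4341226069903/5020502201000 + I*√1219) = 89459645622491121/17554203500 + 5893602*I*√1219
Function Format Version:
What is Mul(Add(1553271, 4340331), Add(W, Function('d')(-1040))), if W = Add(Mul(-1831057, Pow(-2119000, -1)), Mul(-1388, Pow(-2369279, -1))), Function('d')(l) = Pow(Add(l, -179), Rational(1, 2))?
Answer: Add(Rational(89459645622491121, 17554203500), Mul(5893602, I, Pow(1219, Rational(1, 2)))) ≈ Add(5.0962e+6, Mul(2.0577e+8, I))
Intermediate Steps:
Function('d')(l) = Pow(Add(-179, l), Rational(1, 2))
W = Rational(4341226069903, 5020502201000) (W = Add(Mul(-1831057, Rational(-1, 2119000)), Mul(-1388, Rational(-1, 2369279))) = Add(Rational(1831057, 2119000), Rational(1388, 2369279)) = Rational(4341226069903, 5020502201000) ≈ 0.86470)
Mul(Add(1553271, 4340331), Add(W, Function('d')(-1040))) = Mul(Add(1553271, 4340331), Add(Rational(4341226069903, 5020502201000), Pow(Add(-179, -1040), Rational(1, 2)))) = Mul(5893602, Add(Rational(4341226069903, 5020502201000), Pow(-1219, Rational(1, 2)))) = Mul(5893602, Add(Rational(4341226069903, 5020502201000), Mul(I, Pow(1219, Rational(1, 2))))) = Add(Rational(89459645622491121, 17554203500), Mul(5893602, I, Pow(1219, Rational(1, 2))))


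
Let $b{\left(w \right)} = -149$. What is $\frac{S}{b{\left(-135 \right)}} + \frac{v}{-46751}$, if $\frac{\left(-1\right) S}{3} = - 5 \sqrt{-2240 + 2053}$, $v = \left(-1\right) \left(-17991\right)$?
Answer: $- \frac{17991}{46751} - \frac{15 i \sqrt{187}}{149} \approx -0.38483 - 1.3767 i$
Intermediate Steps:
$v = 17991$
$S = 15 i \sqrt{187}$ ($S = - 3 \left(- 5 \sqrt{-2240 + 2053}\right) = - 3 \left(- 5 \sqrt{-187}\right) = - 3 \left(- 5 i \sqrt{187}\right) = 15 i \sqrt{187} \approx 205.12 i$)
$\frac{S}{b{\left(-135 \right)}} + \frac{v}{-46751} = \frac{15 i \sqrt{187}}{-149} + \frac{17991}{-46751} = 15 i \sqrt{187} \left(- \frac{1}{149}\right) + 17991 \left(- \frac{1}{46751}\right) = - \frac{15 i \sqrt{187}}{149} - \frac{17991}{46751} = - \frac{17991}{46751} - \frac{15 i \sqrt{187}}{149}$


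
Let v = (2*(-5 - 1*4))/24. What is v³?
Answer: -27/64 ≈ -0.42188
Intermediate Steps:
v = -¾ (v = (2*(-5 - 4))*(1/24) = (2*(-9))*(1/24) = -18*1/24 = -¾ ≈ -0.75000)
v³ = (-¾)³ = -27/64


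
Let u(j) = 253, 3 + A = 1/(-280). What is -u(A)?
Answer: -253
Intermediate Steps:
A = -841/280 (A = -3 + 1/(-280) = -3 - 1/280 = -841/280 ≈ -3.0036)
-u(A) = -1*253 = -253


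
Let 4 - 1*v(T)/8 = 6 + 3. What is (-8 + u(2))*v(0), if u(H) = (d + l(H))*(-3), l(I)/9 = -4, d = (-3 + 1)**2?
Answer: -3520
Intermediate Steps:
v(T) = -40 (v(T) = 32 - 8*(6 + 3) = 32 - 8*9 = 32 - 72 = -40)
d = 4 (d = (-2)**2 = 4)
l(I) = -36 (l(I) = 9*(-4) = -36)
u(H) = 96 (u(H) = (4 - 36)*(-3) = -32*(-3) = 96)
(-8 + u(2))*v(0) = (-8 + 96)*(-40) = 88*(-40) = -3520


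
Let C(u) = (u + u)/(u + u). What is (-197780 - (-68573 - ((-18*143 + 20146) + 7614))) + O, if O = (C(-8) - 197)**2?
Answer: -65605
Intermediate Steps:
C(u) = 1 (C(u) = (2*u)/((2*u)) = (2*u)*(1/(2*u)) = 1)
O = 38416 (O = (1 - 197)**2 = (-196)**2 = 38416)
(-197780 - (-68573 - ((-18*143 + 20146) + 7614))) + O = (-197780 - (-68573 - ((-18*143 + 20146) + 7614))) + 38416 = (-197780 - (-68573 - ((-2574 + 20146) + 7614))) + 38416 = (-197780 - (-68573 - (17572 + 7614))) + 38416 = (-197780 - (-68573 - 1*25186)) + 38416 = (-197780 - (-68573 - 25186)) + 38416 = (-197780 - 1*(-93759)) + 38416 = (-197780 + 93759) + 38416 = -104021 + 38416 = -65605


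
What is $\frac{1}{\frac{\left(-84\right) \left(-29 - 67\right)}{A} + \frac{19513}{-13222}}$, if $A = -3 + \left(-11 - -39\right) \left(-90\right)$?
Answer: $- \frac{11119702}{51951169} \approx -0.21404$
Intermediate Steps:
$A = -2523$ ($A = -3 + \left(-11 + 39\right) \left(-90\right) = -3 + 28 \left(-90\right) = -3 - 2520 = -2523$)
$\frac{1}{\frac{\left(-84\right) \left(-29 - 67\right)}{A} + \frac{19513}{-13222}} = \frac{1}{\frac{\left(-84\right) \left(-29 - 67\right)}{-2523} + \frac{19513}{-13222}} = \frac{1}{\left(-84\right) \left(-96\right) \left(- \frac{1}{2523}\right) + 19513 \left(- \frac{1}{13222}\right)} = \frac{1}{8064 \left(- \frac{1}{2523}\right) - \frac{19513}{13222}} = \frac{1}{- \frac{2688}{841} - \frac{19513}{13222}} = \frac{1}{- \frac{51951169}{11119702}} = - \frac{11119702}{51951169}$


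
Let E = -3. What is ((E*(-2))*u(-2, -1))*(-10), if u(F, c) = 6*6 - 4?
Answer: -1920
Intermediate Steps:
u(F, c) = 32 (u(F, c) = 36 - 4 = 32)
((E*(-2))*u(-2, -1))*(-10) = (-3*(-2)*32)*(-10) = (6*32)*(-10) = 192*(-10) = -1920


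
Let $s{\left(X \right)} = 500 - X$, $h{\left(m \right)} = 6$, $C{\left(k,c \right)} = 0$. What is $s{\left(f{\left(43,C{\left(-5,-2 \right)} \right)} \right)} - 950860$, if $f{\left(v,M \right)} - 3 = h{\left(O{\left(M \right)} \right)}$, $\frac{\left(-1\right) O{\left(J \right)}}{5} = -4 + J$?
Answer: $-950369$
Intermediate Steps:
$O{\left(J \right)} = 20 - 5 J$ ($O{\left(J \right)} = - 5 \left(-4 + J\right) = 20 - 5 J$)
$f{\left(v,M \right)} = 9$ ($f{\left(v,M \right)} = 3 + 6 = 9$)
$s{\left(f{\left(43,C{\left(-5,-2 \right)} \right)} \right)} - 950860 = \left(500 - 9\right) - 950860 = 491 - 950860 = -950369$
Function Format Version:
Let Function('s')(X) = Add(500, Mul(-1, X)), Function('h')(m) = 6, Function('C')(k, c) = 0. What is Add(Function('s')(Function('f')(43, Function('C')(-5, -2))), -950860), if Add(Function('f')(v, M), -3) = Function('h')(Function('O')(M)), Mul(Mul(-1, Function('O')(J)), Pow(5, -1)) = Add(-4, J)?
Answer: -950369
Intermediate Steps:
Function('O')(J) = Add(20, Mul(-5, J)) (Function('O')(J) = Mul(-5, Add(-4, J)) = Add(20, Mul(-5, J)))
Function('f')(v, M) = 9 (Function('f')(v, M) = Add(3, 6) = 9)
Add(Function('s')(Function('f')(43, Function('C')(-5, -2))), -950860) = Add(Add(500, Mul(-1, 9)), -950860) = Add(Add(500, -9), -950860) = Add(491, -950860) = -950369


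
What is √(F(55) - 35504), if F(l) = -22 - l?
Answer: I*√35581 ≈ 188.63*I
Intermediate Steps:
√(F(55) - 35504) = √((-22 - 1*55) - 35504) = √((-22 - 55) - 35504) = √(-77 - 35504) = √(-35581) = I*√35581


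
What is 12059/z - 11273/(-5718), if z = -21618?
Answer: 14562196/10300977 ≈ 1.4137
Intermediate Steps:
12059/z - 11273/(-5718) = 12059/(-21618) - 11273/(-5718) = 12059*(-1/21618) - 11273*(-1/5718) = -12059/21618 + 11273/5718 = 14562196/10300977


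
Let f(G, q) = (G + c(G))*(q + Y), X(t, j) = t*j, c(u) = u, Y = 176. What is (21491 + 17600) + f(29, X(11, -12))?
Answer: 41643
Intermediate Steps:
X(t, j) = j*t
f(G, q) = 2*G*(176 + q) (f(G, q) = (G + G)*(q + 176) = (2*G)*(176 + q) = 2*G*(176 + q))
(21491 + 17600) + f(29, X(11, -12)) = (21491 + 17600) + 2*29*(176 - 12*11) = 39091 + 2*29*(176 - 132) = 39091 + 2*29*44 = 39091 + 2552 = 41643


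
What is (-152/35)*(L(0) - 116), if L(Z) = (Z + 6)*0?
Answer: 17632/35 ≈ 503.77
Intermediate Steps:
L(Z) = 0 (L(Z) = (6 + Z)*0 = 0)
(-152/35)*(L(0) - 116) = (-152/35)*(0 - 116) = -152*1/35*(-116) = -152/35*(-116) = 17632/35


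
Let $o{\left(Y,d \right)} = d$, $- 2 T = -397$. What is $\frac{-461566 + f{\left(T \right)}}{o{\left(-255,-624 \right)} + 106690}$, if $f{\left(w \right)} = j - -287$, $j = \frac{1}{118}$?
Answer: $- \frac{54430921}{12515788} \approx -4.349$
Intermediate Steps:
$T = \frac{397}{2}$ ($T = \left(- \frac{1}{2}\right) \left(-397\right) = \frac{397}{2} \approx 198.5$)
$j = \frac{1}{118} \approx 0.0084746$
$f{\left(w \right)} = \frac{33867}{118}$ ($f{\left(w \right)} = \frac{1}{118} - -287 = \frac{1}{118} + 287 = \frac{33867}{118}$)
$\frac{-461566 + f{\left(T \right)}}{o{\left(-255,-624 \right)} + 106690} = \frac{-461566 + \frac{33867}{118}}{-624 + 106690} = - \frac{54430921}{118 \cdot 106066} = \left(- \frac{54430921}{118}\right) \frac{1}{106066} = - \frac{54430921}{12515788}$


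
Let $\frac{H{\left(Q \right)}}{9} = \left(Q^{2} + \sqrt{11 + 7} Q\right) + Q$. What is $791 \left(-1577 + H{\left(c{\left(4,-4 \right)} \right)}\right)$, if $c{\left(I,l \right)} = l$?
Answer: $-1161979 - 85428 \sqrt{2} \approx -1.2828 \cdot 10^{6}$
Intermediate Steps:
$H{\left(Q \right)} = 9 Q + 9 Q^{2} + 27 Q \sqrt{2}$ ($H{\left(Q \right)} = 9 \left(\left(Q^{2} + \sqrt{11 + 7} Q\right) + Q\right) = 9 \left(\left(Q^{2} + \sqrt{18} Q\right) + Q\right) = 9 \left(\left(Q^{2} + 3 \sqrt{2} Q\right) + Q\right) = 9 \left(\left(Q^{2} + 3 Q \sqrt{2}\right) + Q\right) = 9 \left(Q + Q^{2} + 3 Q \sqrt{2}\right) = 9 Q + 9 Q^{2} + 27 Q \sqrt{2}$)
$791 \left(-1577 + H{\left(c{\left(4,-4 \right)} \right)}\right) = 791 \left(-1577 + 9 \left(-4\right) \left(1 - 4 + 3 \sqrt{2}\right)\right) = 791 \left(-1577 + 9 \left(-4\right) \left(-3 + 3 \sqrt{2}\right)\right) = 791 \left(-1577 + \left(108 - 108 \sqrt{2}\right)\right) = 791 \left(-1469 - 108 \sqrt{2}\right) = -1161979 - 85428 \sqrt{2}$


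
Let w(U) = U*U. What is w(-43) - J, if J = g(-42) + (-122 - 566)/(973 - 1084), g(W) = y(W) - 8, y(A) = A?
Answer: 210101/111 ≈ 1892.8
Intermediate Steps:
w(U) = U**2
g(W) = -8 + W (g(W) = W - 8 = -8 + W)
J = -4862/111 (J = (-8 - 42) + (-122 - 566)/(973 - 1084) = -50 - 688/(-111) = -50 - 688*(-1/111) = -50 + 688/111 = -4862/111 ≈ -43.802)
w(-43) - J = (-43)**2 - 1*(-4862/111) = 1849 + 4862/111 = 210101/111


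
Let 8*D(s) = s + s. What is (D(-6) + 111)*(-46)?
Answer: -5037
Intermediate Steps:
D(s) = s/4 (D(s) = (s + s)/8 = (2*s)/8 = s/4)
(D(-6) + 111)*(-46) = ((1/4)*(-6) + 111)*(-46) = (-3/2 + 111)*(-46) = (219/2)*(-46) = -5037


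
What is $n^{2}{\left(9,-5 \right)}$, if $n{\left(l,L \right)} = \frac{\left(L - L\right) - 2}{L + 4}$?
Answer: $4$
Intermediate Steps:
$n{\left(l,L \right)} = - \frac{2}{4 + L}$ ($n{\left(l,L \right)} = \frac{0 - 2}{4 + L} = - \frac{2}{4 + L}$)
$n^{2}{\left(9,-5 \right)} = \left(- \frac{2}{4 - 5}\right)^{2} = \left(- \frac{2}{-1}\right)^{2} = \left(\left(-2\right) \left(-1\right)\right)^{2} = 2^{2} = 4$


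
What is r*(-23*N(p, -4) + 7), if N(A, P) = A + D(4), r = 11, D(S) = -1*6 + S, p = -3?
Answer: 1342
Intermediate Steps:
D(S) = -6 + S
N(A, P) = -2 + A (N(A, P) = A + (-6 + 4) = A - 2 = -2 + A)
r*(-23*N(p, -4) + 7) = 11*(-23*(-2 - 3) + 7) = 11*(-23*(-5) + 7) = 11*(115 + 7) = 11*122 = 1342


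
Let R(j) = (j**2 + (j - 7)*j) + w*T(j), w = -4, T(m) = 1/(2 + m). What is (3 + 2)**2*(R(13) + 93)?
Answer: 25480/3 ≈ 8493.3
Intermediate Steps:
R(j) = j**2 - 4/(2 + j) + j*(-7 + j) (R(j) = (j**2 + (j - 7)*j) - 4/(2 + j) = (j**2 + (-7 + j)*j) - 4/(2 + j) = (j**2 + j*(-7 + j)) - 4/(2 + j) = j**2 - 4/(2 + j) + j*(-7 + j))
(3 + 2)**2*(R(13) + 93) = (3 + 2)**2*((-4 + 13*(-7 + 2*13)*(2 + 13))/(2 + 13) + 93) = 5**2*((-4 + 13*(-7 + 26)*15)/15 + 93) = 25*((-4 + 13*19*15)/15 + 93) = 25*((-4 + 3705)/15 + 93) = 25*((1/15)*3701 + 93) = 25*(3701/15 + 93) = 25*(5096/15) = 25480/3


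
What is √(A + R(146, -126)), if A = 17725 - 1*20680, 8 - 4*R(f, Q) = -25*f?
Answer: I*√8162/2 ≈ 45.172*I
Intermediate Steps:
R(f, Q) = 2 + 25*f/4 (R(f, Q) = 2 - (-25)*f/4 = 2 + 25*f/4)
A = -2955 (A = 17725 - 20680 = -2955)
√(A + R(146, -126)) = √(-2955 + (2 + (25/4)*146)) = √(-2955 + (2 + 1825/2)) = √(-2955 + 1829/2) = √(-4081/2) = I*√8162/2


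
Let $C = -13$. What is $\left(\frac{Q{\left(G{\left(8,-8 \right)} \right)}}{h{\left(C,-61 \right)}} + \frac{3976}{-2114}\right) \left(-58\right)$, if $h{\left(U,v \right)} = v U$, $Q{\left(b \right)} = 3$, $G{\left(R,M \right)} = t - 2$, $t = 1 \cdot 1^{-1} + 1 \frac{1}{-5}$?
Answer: $\frac{13036022}{119743} \approx 108.87$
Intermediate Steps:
$t = \frac{4}{5}$ ($t = 1 \cdot 1 + 1 \left(- \frac{1}{5}\right) = 1 - \frac{1}{5} = \frac{4}{5} \approx 0.8$)
$G{\left(R,M \right)} = - \frac{6}{5}$ ($G{\left(R,M \right)} = \frac{4}{5} - 2 = - \frac{6}{5}$)
$h{\left(U,v \right)} = U v$
$\left(\frac{Q{\left(G{\left(8,-8 \right)} \right)}}{h{\left(C,-61 \right)}} + \frac{3976}{-2114}\right) \left(-58\right) = \left(\frac{3}{\left(-13\right) \left(-61\right)} + \frac{3976}{-2114}\right) \left(-58\right) = \left(\frac{3}{793} + 3976 \left(- \frac{1}{2114}\right)\right) \left(-58\right) = \left(3 \cdot \frac{1}{793} - \frac{284}{151}\right) \left(-58\right) = \left(\frac{3}{793} - \frac{284}{151}\right) \left(-58\right) = \left(- \frac{224759}{119743}\right) \left(-58\right) = \frac{13036022}{119743}$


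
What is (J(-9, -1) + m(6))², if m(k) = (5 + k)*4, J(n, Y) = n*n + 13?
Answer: 19044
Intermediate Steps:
J(n, Y) = 13 + n² (J(n, Y) = n² + 13 = 13 + n²)
m(k) = 20 + 4*k
(J(-9, -1) + m(6))² = ((13 + (-9)²) + (20 + 4*6))² = ((13 + 81) + (20 + 24))² = (94 + 44)² = 138² = 19044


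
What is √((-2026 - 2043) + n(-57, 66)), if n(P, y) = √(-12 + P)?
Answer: √(-4069 + I*√69) ≈ 0.06511 + 63.789*I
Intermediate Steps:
√((-2026 - 2043) + n(-57, 66)) = √((-2026 - 2043) + √(-12 - 57)) = √(-4069 + √(-69)) = √(-4069 + I*√69)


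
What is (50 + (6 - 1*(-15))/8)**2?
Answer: 177241/64 ≈ 2769.4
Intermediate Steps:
(50 + (6 - 1*(-15))/8)**2 = (50 + (6 + 15)*(1/8))**2 = (50 + 21*(1/8))**2 = (50 + 21/8)**2 = (421/8)**2 = 177241/64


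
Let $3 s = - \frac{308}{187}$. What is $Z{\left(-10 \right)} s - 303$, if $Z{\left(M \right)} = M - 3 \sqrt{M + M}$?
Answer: $- \frac{15173}{51} + \frac{56 i \sqrt{5}}{17} \approx -297.51 + 7.3659 i$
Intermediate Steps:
$Z{\left(M \right)} = M - 3 \sqrt{2} \sqrt{M}$ ($Z{\left(M \right)} = M - 3 \sqrt{2 M} = M - 3 \sqrt{2} \sqrt{M}$)
$s = - \frac{28}{51}$ ($s = \frac{\left(-308\right) \frac{1}{187}}{3} = \frac{1}{3} \left(- \frac{28}{17}\right) = - \frac{28}{51} \approx -0.54902$)
$Z{\left(-10 \right)} s - 303 = \left(-10 - 3 \sqrt{2} \sqrt{-10}\right) \left(- \frac{28}{51}\right) - 303 = \left(-10 - 3 \sqrt{2} i \sqrt{10}\right) \left(- \frac{28}{51}\right) - 303 = \left(-10 - 6 i \sqrt{5}\right) \left(- \frac{28}{51}\right) - 303 = \left(\frac{280}{51} + \frac{56 i \sqrt{5}}{17}\right) - 303 = - \frac{15173}{51} + \frac{56 i \sqrt{5}}{17}$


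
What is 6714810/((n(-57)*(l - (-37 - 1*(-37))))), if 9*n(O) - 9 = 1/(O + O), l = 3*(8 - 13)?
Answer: -459293004/1025 ≈ -4.4809e+5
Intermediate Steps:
l = -15 (l = 3*(-5) = -15)
n(O) = 1 + 1/(18*O) (n(O) = 1 + 1/(9*(O + O)) = 1 + 1/(9*((2*O))) = 1 + (1/(2*O))/9 = 1 + 1/(18*O))
6714810/((n(-57)*(l - (-37 - 1*(-37))))) = 6714810/((((1/18 - 57)/(-57))*(-15 - (-37 - 1*(-37))))) = 6714810/(((-1/57*(-1025/18))*(-15 - (-37 + 37)))) = 6714810/((1025*(-15 - 1*0)/1026)) = 6714810/((1025*(-15 + 0)/1026)) = 6714810/(((1025/1026)*(-15))) = 6714810/(-5125/342) = 6714810*(-342/5125) = -459293004/1025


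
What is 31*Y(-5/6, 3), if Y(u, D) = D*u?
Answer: -155/2 ≈ -77.500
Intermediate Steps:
31*Y(-5/6, 3) = 31*(3*(-5/6)) = 31*(3*(-5*⅙)) = 31*(3*(-⅚)) = 31*(-5/2) = -155/2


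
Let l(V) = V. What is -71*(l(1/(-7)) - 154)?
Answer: 76609/7 ≈ 10944.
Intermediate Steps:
-71*(l(1/(-7)) - 154) = -71*(1/(-7) - 154) = -71*(-1/7 - 154) = -71*(-1079/7) = 76609/7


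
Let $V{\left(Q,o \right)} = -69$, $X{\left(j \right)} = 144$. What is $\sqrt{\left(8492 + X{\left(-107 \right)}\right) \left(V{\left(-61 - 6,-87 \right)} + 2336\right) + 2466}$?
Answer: $\sqrt{19580278} \approx 4425.0$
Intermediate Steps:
$\sqrt{\left(8492 + X{\left(-107 \right)}\right) \left(V{\left(-61 - 6,-87 \right)} + 2336\right) + 2466} = \sqrt{\left(8492 + 144\right) \left(-69 + 2336\right) + 2466} = \sqrt{8636 \cdot 2267 + 2466} = \sqrt{19577812 + 2466} = \sqrt{19580278}$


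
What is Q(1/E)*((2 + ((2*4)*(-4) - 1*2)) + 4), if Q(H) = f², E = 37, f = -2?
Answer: -112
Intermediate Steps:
Q(H) = 4 (Q(H) = (-2)² = 4)
Q(1/E)*((2 + ((2*4)*(-4) - 1*2)) + 4) = 4*((2 + ((2*4)*(-4) - 1*2)) + 4) = 4*((2 + (8*(-4) - 2)) + 4) = 4*((2 + (-32 - 2)) + 4) = 4*((2 - 34) + 4) = 4*(-32 + 4) = 4*(-28) = -112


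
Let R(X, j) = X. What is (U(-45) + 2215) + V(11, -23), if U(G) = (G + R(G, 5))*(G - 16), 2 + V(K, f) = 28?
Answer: 7731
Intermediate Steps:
V(K, f) = 26 (V(K, f) = -2 + 28 = 26)
U(G) = 2*G*(-16 + G) (U(G) = (G + G)*(G - 16) = (2*G)*(-16 + G) = 2*G*(-16 + G))
(U(-45) + 2215) + V(11, -23) = (2*(-45)*(-16 - 45) + 2215) + 26 = (2*(-45)*(-61) + 2215) + 26 = (5490 + 2215) + 26 = 7705 + 26 = 7731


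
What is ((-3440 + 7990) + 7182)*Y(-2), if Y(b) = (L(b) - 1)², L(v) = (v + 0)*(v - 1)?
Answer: 293300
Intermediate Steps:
L(v) = v*(-1 + v)
Y(b) = (-1 + b*(-1 + b))² (Y(b) = (b*(-1 + b) - 1)² = (-1 + b*(-1 + b))²)
((-3440 + 7990) + 7182)*Y(-2) = ((-3440 + 7990) + 7182)*(-1 - 2*(-1 - 2))² = (4550 + 7182)*(-1 - 2*(-3))² = 11732*(-1 + 6)² = 11732*5² = 11732*25 = 293300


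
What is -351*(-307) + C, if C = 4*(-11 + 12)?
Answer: 107761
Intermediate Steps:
C = 4 (C = 4*1 = 4)
-351*(-307) + C = -351*(-307) + 4 = 107757 + 4 = 107761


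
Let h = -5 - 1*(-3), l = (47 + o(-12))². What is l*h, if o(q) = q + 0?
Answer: -2450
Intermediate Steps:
o(q) = q
l = 1225 (l = (47 - 12)² = 35² = 1225)
h = -2 (h = -5 + 3 = -2)
l*h = 1225*(-2) = -2450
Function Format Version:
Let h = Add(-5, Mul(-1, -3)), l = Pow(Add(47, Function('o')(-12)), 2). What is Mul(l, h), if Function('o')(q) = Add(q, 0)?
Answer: -2450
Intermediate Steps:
Function('o')(q) = q
l = 1225 (l = Pow(Add(47, -12), 2) = Pow(35, 2) = 1225)
h = -2 (h = Add(-5, 3) = -2)
Mul(l, h) = Mul(1225, -2) = -2450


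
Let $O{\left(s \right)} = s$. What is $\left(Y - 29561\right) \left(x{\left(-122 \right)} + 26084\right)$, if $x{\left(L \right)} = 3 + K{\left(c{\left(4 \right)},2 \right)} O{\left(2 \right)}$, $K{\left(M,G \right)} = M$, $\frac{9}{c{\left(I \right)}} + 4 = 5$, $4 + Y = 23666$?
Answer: $-153993395$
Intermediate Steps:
$Y = 23662$ ($Y = -4 + 23666 = 23662$)
$c{\left(I \right)} = 9$ ($c{\left(I \right)} = \frac{9}{-4 + 5} = \frac{9}{1} = 9 \cdot 1 = 9$)
$x{\left(L \right)} = 21$ ($x{\left(L \right)} = 3 + 9 \cdot 2 = 3 + 18 = 21$)
$\left(Y - 29561\right) \left(x{\left(-122 \right)} + 26084\right) = \left(23662 - 29561\right) \left(21 + 26084\right) = \left(-5899\right) 26105 = -153993395$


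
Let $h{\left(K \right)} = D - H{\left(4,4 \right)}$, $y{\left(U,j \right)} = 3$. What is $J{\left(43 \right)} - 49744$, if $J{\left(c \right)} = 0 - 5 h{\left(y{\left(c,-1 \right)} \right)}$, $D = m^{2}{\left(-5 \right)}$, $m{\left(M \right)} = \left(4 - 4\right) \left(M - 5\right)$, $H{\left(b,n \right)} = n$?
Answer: $-49724$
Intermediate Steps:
$m{\left(M \right)} = 0$ ($m{\left(M \right)} = 0 \left(-5 + M\right) = 0$)
$D = 0$ ($D = 0^{2} = 0$)
$h{\left(K \right)} = -4$ ($h{\left(K \right)} = 0 - 4 = -4$)
$J{\left(c \right)} = 20$ ($J{\left(c \right)} = 0 - -20 = 0 + 20 = 20$)
$J{\left(43 \right)} - 49744 = 20 - 49744 = -49724$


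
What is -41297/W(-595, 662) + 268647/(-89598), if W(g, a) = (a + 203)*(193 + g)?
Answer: -7476374392/2596326045 ≈ -2.8796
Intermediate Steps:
W(g, a) = (193 + g)*(203 + a) (W(g, a) = (203 + a)*(193 + g) = (193 + g)*(203 + a))
-41297/W(-595, 662) + 268647/(-89598) = -41297/(39179 + 193*662 + 203*(-595) + 662*(-595)) + 268647/(-89598) = -41297/(39179 + 127766 - 120785 - 393890) + 268647*(-1/89598) = -41297/(-347730) - 89549/29866 = -41297*(-1/347730) - 89549/29866 = 41297/347730 - 89549/29866 = -7476374392/2596326045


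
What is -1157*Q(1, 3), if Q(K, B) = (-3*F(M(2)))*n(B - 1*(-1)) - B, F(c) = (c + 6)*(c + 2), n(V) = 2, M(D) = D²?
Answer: 419991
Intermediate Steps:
F(c) = (2 + c)*(6 + c) (F(c) = (6 + c)*(2 + c) = (2 + c)*(6 + c))
Q(K, B) = -360 - B (Q(K, B) = -3*(12 + (2²)² + 8*2²)*2 - B = -3*(12 + 4² + 8*4)*2 - B = -3*(12 + 16 + 32)*2 - B = -3*60*2 - B = -180*2 - B = -360 - B)
-1157*Q(1, 3) = -1157*(-360 - 1*3) = -1157*(-360 - 3) = -1157*(-363) = 419991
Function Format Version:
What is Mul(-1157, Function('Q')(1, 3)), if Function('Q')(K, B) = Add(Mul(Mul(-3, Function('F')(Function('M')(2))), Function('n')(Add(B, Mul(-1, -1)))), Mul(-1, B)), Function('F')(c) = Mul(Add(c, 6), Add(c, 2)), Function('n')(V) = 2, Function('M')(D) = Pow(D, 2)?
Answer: 419991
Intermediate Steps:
Function('F')(c) = Mul(Add(2, c), Add(6, c)) (Function('F')(c) = Mul(Add(6, c), Add(2, c)) = Mul(Add(2, c), Add(6, c)))
Function('Q')(K, B) = Add(-360, Mul(-1, B)) (Function('Q')(K, B) = Add(Mul(Mul(-3, Add(12, Pow(Pow(2, 2), 2), Mul(8, Pow(2, 2)))), 2), Mul(-1, B)) = Add(Mul(Mul(-3, Add(12, Pow(4, 2), Mul(8, 4))), 2), Mul(-1, B)) = Add(Mul(Mul(-3, Add(12, 16, 32)), 2), Mul(-1, B)) = Add(Mul(Mul(-3, 60), 2), Mul(-1, B)) = Add(Mul(-180, 2), Mul(-1, B)) = Add(-360, Mul(-1, B)))
Mul(-1157, Function('Q')(1, 3)) = Mul(-1157, Add(-360, Mul(-1, 3))) = Mul(-1157, Add(-360, -3)) = Mul(-1157, -363) = 419991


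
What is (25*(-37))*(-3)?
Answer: 2775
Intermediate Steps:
(25*(-37))*(-3) = -925*(-3) = 2775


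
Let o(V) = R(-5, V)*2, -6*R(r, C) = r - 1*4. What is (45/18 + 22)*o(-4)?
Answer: 147/2 ≈ 73.500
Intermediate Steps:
R(r, C) = ⅔ - r/6 (R(r, C) = -(r - 1*4)/6 = -(r - 4)/6 = -(-4 + r)/6 = ⅔ - r/6)
o(V) = 3 (o(V) = (⅔ - ⅙*(-5))*2 = (⅔ + ⅚)*2 = (3/2)*2 = 3)
(45/18 + 22)*o(-4) = (45/18 + 22)*3 = (45*(1/18) + 22)*3 = (5/2 + 22)*3 = (49/2)*3 = 147/2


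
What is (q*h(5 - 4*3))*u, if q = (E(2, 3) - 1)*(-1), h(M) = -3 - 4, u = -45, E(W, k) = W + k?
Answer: -1260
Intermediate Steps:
h(M) = -7
q = -4 (q = ((2 + 3) - 1)*(-1) = (5 - 1)*(-1) = 4*(-1) = -4)
(q*h(5 - 4*3))*u = -4*(-7)*(-45) = 28*(-45) = -1260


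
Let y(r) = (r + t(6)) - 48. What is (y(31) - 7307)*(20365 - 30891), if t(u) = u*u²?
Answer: 74818808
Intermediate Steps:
t(u) = u³
y(r) = 168 + r (y(r) = (r + 6³) - 48 = (r + 216) - 48 = (216 + r) - 48 = 168 + r)
(y(31) - 7307)*(20365 - 30891) = ((168 + 31) - 7307)*(20365 - 30891) = (199 - 7307)*(-10526) = -7108*(-10526) = 74818808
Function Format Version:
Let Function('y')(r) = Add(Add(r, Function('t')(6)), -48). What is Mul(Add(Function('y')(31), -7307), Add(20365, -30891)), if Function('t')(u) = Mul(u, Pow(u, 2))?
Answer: 74818808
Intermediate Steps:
Function('t')(u) = Pow(u, 3)
Function('y')(r) = Add(168, r) (Function('y')(r) = Add(Add(r, Pow(6, 3)), -48) = Add(Add(r, 216), -48) = Add(Add(216, r), -48) = Add(168, r))
Mul(Add(Function('y')(31), -7307), Add(20365, -30891)) = Mul(Add(Add(168, 31), -7307), Add(20365, -30891)) = Mul(Add(199, -7307), -10526) = Mul(-7108, -10526) = 74818808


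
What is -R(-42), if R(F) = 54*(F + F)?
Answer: 4536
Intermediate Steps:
R(F) = 108*F (R(F) = 54*(2*F) = 108*F)
-R(-42) = -108*(-42) = -1*(-4536) = 4536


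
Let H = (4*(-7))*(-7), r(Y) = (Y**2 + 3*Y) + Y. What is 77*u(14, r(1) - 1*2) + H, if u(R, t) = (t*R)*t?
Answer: 9898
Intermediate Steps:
r(Y) = Y**2 + 4*Y
H = 196 (H = -28*(-7) = 196)
u(R, t) = R*t**2 (u(R, t) = (R*t)*t = R*t**2)
77*u(14, r(1) - 1*2) + H = 77*(14*(1*(4 + 1) - 1*2)**2) + 196 = 77*(14*(1*5 - 2)**2) + 196 = 77*(14*(5 - 2)**2) + 196 = 77*(14*3**2) + 196 = 77*(14*9) + 196 = 77*126 + 196 = 9702 + 196 = 9898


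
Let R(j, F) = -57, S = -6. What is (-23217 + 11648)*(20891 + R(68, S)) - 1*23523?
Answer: -241052069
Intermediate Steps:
(-23217 + 11648)*(20891 + R(68, S)) - 1*23523 = (-23217 + 11648)*(20891 - 57) - 1*23523 = -11569*20834 - 23523 = -241028546 - 23523 = -241052069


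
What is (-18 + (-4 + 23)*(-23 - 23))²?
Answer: 795664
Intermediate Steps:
(-18 + (-4 + 23)*(-23 - 23))² = (-18 + 19*(-46))² = (-18 - 874)² = (-892)² = 795664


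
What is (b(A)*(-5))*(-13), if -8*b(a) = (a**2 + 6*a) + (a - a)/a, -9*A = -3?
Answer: -1235/72 ≈ -17.153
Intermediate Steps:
A = 1/3 (A = -1/9*(-3) = 1/3 ≈ 0.33333)
b(a) = -3*a/4 - a**2/8 (b(a) = -((a**2 + 6*a) + (a - a)/a)/8 = -((a**2 + 6*a) + 0/a)/8 = -((a**2 + 6*a) + 0)/8 = -(a**2 + 6*a)/8 = -3*a/4 - a**2/8)
(b(A)*(-5))*(-13) = (-1/8*1/3*(6 + 1/3)*(-5))*(-13) = (-1/8*1/3*19/3*(-5))*(-13) = -19/72*(-5)*(-13) = (95/72)*(-13) = -1235/72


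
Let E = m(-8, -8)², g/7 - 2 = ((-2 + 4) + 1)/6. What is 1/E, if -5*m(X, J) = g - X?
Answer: 100/2601 ≈ 0.038447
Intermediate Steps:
g = 35/2 (g = 14 + 7*(((-2 + 4) + 1)/6) = 14 + 7*((2 + 1)*(⅙)) = 14 + 7*(3*(⅙)) = 14 + 7*(½) = 14 + 7/2 = 35/2 ≈ 17.500)
m(X, J) = -7/2 + X/5 (m(X, J) = -(35/2 - X)/5 = -7/2 + X/5)
E = 2601/100 (E = (-7/2 + (⅕)*(-8))² = (-7/2 - 8/5)² = (-51/10)² = 2601/100 ≈ 26.010)
1/E = 1/(2601/100) = 100/2601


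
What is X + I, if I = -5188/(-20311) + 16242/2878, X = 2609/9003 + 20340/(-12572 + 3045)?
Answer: 10162280904853970/2506891371053349 ≈ 4.0537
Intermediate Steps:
X = -158265077/85771581 (X = 2609*(1/9003) + 20340/(-9527) = 2609/9003 + 20340*(-1/9527) = 2609/9003 - 20340/9527 = -158265077/85771581 ≈ -1.8452)
I = 172411163/29227529 (I = -5188*(-1/20311) + 16242*(1/2878) = 5188/20311 + 8121/1439 = 172411163/29227529 ≈ 5.8989)
X + I = -158265077/85771581 + 172411163/29227529 = 10162280904853970/2506891371053349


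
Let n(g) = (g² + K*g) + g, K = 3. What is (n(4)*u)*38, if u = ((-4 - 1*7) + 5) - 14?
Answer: -24320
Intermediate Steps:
n(g) = g² + 4*g (n(g) = (g² + 3*g) + g = g² + 4*g)
u = -20 (u = ((-4 - 7) + 5) - 14 = (-11 + 5) - 14 = -6 - 14 = -20)
(n(4)*u)*38 = ((4*(4 + 4))*(-20))*38 = ((4*8)*(-20))*38 = (32*(-20))*38 = -640*38 = -24320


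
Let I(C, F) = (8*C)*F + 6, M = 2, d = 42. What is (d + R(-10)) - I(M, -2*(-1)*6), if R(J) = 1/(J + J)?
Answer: -3121/20 ≈ -156.05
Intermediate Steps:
I(C, F) = 6 + 8*C*F (I(C, F) = 8*C*F + 6 = 6 + 8*C*F)
R(J) = 1/(2*J)
(d + R(-10)) - I(M, -2*(-1)*6) = (42 + (½)/(-10)) - (6 + 8*2*(-2*(-1)*6)) = (42 + (½)*(-⅒)) - (6 + 8*2*(2*6)) = (42 - 1/20) - (6 + 8*2*12) = 839/20 - (6 + 192) = 839/20 - 1*198 = 839/20 - 198 = -3121/20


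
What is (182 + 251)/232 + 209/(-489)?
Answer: 163249/113448 ≈ 1.4390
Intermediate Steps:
(182 + 251)/232 + 209/(-489) = 433*(1/232) + 209*(-1/489) = 433/232 - 209/489 = 163249/113448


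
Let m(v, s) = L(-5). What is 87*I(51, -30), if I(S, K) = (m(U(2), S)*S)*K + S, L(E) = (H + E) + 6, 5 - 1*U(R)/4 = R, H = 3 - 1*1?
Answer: -394893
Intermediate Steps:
H = 2 (H = 3 - 1 = 2)
U(R) = 20 - 4*R
L(E) = 8 + E (L(E) = (2 + E) + 6 = 8 + E)
m(v, s) = 3 (m(v, s) = 8 - 5 = 3)
I(S, K) = S + 3*K*S (I(S, K) = (3*S)*K + S = 3*K*S + S = S + 3*K*S)
87*I(51, -30) = 87*(51*(1 + 3*(-30))) = 87*(51*(1 - 90)) = 87*(51*(-89)) = 87*(-4539) = -394893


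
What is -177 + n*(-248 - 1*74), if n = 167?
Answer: -53951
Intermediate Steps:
-177 + n*(-248 - 1*74) = -177 + 167*(-248 - 1*74) = -177 + 167*(-248 - 74) = -177 + 167*(-322) = -177 - 53774 = -53951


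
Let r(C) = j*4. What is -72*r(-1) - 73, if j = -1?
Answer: 215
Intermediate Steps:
r(C) = -4 (r(C) = -1*4 = -4)
-72*r(-1) - 73 = -72*(-4) - 73 = 288 - 73 = 215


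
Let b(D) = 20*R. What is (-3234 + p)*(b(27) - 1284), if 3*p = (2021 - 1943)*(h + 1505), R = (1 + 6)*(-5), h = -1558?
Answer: 9150208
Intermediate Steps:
R = -35 (R = 7*(-5) = -35)
p = -1378 (p = ((2021 - 1943)*(-1558 + 1505))/3 = (78*(-53))/3 = (⅓)*(-4134) = -1378)
b(D) = -700 (b(D) = 20*(-35) = -700)
(-3234 + p)*(b(27) - 1284) = (-3234 - 1378)*(-700 - 1284) = -4612*(-1984) = 9150208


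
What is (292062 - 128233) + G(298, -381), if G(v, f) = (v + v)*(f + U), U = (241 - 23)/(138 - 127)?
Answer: -565789/11 ≈ -51435.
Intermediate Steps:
U = 218/11 ≈ 19.818
G(v, f) = 2*v*(218/11 + f) (G(v, f) = (v + v)*(f + 218/11) = (2*v)*(218/11 + f) = 2*v*(218/11 + f))
(292062 - 128233) + G(298, -381) = (292062 - 128233) + (2/11)*298*(218 + 11*(-381)) = 163829 + (2/11)*298*(218 - 4191) = 163829 + (2/11)*298*(-3973) = 163829 - 2367908/11 = -565789/11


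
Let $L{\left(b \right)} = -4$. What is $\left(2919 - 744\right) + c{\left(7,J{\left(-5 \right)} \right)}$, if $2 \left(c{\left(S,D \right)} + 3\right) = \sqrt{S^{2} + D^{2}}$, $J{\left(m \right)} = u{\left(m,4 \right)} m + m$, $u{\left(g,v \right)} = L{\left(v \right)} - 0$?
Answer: $2172 + \frac{\sqrt{274}}{2} \approx 2180.3$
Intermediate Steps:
$u{\left(g,v \right)} = -4$ ($u{\left(g,v \right)} = -4 - 0 = -4 + 0 = -4$)
$J{\left(m \right)} = - 3 m$ ($J{\left(m \right)} = - 4 m + m = - 3 m$)
$c{\left(S,D \right)} = -3 + \frac{\sqrt{D^{2} + S^{2}}}{2}$ ($c{\left(S,D \right)} = -3 + \frac{\sqrt{S^{2} + D^{2}}}{2} = -3 + \frac{\sqrt{D^{2} + S^{2}}}{2}$)
$\left(2919 - 744\right) + c{\left(7,J{\left(-5 \right)} \right)} = \left(2919 - 744\right) - \left(3 - \frac{\sqrt{\left(\left(-3\right) \left(-5\right)\right)^{2} + 7^{2}}}{2}\right) = 2175 - \left(3 - \frac{\sqrt{15^{2} + 49}}{2}\right) = 2175 - \left(3 - \frac{\sqrt{225 + 49}}{2}\right) = 2175 - \left(3 - \frac{\sqrt{274}}{2}\right) = 2172 + \frac{\sqrt{274}}{2}$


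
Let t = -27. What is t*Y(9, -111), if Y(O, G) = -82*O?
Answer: 19926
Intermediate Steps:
t*Y(9, -111) = -(-2214)*9 = -27*(-738) = 19926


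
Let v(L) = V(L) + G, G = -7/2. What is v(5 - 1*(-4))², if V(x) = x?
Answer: 121/4 ≈ 30.250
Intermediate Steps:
G = -7/2 (G = -7*½ = -7/2 ≈ -3.5000)
v(L) = -7/2 + L (v(L) = L - 7/2 = -7/2 + L)
v(5 - 1*(-4))² = (-7/2 + (5 - 1*(-4)))² = (-7/2 + (5 + 4))² = (-7/2 + 9)² = (11/2)² = 121/4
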